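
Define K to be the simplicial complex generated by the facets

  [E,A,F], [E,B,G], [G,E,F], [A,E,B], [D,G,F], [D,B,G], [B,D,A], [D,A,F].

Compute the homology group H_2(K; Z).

Take the total order A < B < D < E < F < G on the vertex set. Then K (dimension 2) consists of the simplices:

  0-simplices (6): A, B, D, E, F, G
  1-simplices (12): AB, AD, AE, AF, BD, BE, BG, DF, DG, EF, EG, FG
  2-simplices (8): ABD, ABE, ADF, AEF, BDG, BEG, DFG, EFG

Hence C_0 ≅ Z^6, C_1 ≅ Z^12, C_2 ≅ Z^8.

The boundary map ∂_1: C_1 → C_0 is given by ∂[p,q] = [q] − [p]. For instance
  ∂EF = F − E.
The resulting 6×12 matrix has rank 5, and its Smith normal form has invariant factors (1,1,1,1,1).

Boundary ∂_2: C_2 → C_1 sends each 2-simplex [p,q,r] to [q,r] − [p,r] + [p,q]. For instance
  ∂ABE = BE − AE + AB,
  ∂BEG = EG − BG + BE.
This gives a 12×8 integer matrix of rank 7; reducing to Smith normal form yields diagonal entries (1,1,1,1,1,1,1).

Reading off H_k = ker ∂_k / im ∂_{k+1}:

  H_2: rank ker ∂_2 − rank ∂_3 = (8 − 7) − 0 = 1, and there is no ∂_3, so H_2 = Z.

(K is a triangulation of the 2-sphere S^2.)

H_2 = Z.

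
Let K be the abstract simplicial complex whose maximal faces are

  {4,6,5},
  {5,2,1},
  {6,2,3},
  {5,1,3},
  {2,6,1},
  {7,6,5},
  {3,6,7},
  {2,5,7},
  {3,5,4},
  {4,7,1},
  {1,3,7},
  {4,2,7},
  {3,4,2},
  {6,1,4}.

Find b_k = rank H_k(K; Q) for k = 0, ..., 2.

We work with the vertex ordering 1 < 2 < 3 < 4 < 5 < 6 < 7. The simplices of K, each written with vertices in increasing order, are:

  0-simplices (7): [1], [2], [3], [4], [5], [6], [7]
  1-simplices (21): [1,2], [1,3], [1,4], [1,5], [1,6], [1,7], [2,3], [2,4], [2,5], [2,6], [2,7], [3,4], [3,5], [3,6], [3,7], [4,5], [4,6], [4,7], [5,6], [5,7], [6,7]
  2-simplices (14): [1,2,5], [1,2,6], [1,3,5], [1,3,7], [1,4,6], [1,4,7], [2,3,4], [2,3,6], [2,4,7], [2,5,7], [3,4,5], [3,6,7], [4,5,6], [5,6,7]

Hence C_0 ≅ Z^7, C_1 ≅ Z^21, C_2 ≅ Z^14.

Boundary ∂_1: C_1 → C_0 maps an edge to its endpoints' difference, ∂[p,q] = q − p. For instance
  ∂[3,6] = [6] − [3].
As a 7×21 matrix over Z this has rank 6, with invariant factors (1,1,1,1,1,1).

∂_2: C_2 → C_1 sends each 2-simplex [p,q,r] to [q,r] − [p,r] + [p,q]. For instance
  ∂[1,3,7] = [3,7] − [1,7] + [1,3],
  ∂[3,4,5] = [4,5] − [3,5] + [3,4].
The 21×14 boundary matrix has rank 13 and Smith normal form diag(1,1,1,1,1,1,1,1,1,1,1,1,1).

From H_k ≅ ker(∂_k) / im(∂_{k+1}) we obtain:

  H_0: rank C_0 − rank ∂_1 = 7 − 6 = 1, and the invariant factors of ∂_1 are all 1, so H_0 ≅ Z.
  H_1: rank ker ∂_1 − rank ∂_2 = (21 − 6) − 13 = 2, and the invariant factors of ∂_2 are all 1, so H_1 ≅ Z^2.
  H_2: rank ker ∂_2 − rank ∂_3 = (14 − 13) − 0 = 1, and there is no ∂_3, so H_2 ≅ Z.

As a check, the Euler characteristic is 7 − 21 + 14 = 0, which agrees with 1 − 2 + 1 = 0.
(K is a triangulation of the torus T^2.)

Hence the Betti numbers are b_0 = 1, b_1 = 2, b_2 = 1.

b_0 = 1, b_1 = 2, b_2 = 1.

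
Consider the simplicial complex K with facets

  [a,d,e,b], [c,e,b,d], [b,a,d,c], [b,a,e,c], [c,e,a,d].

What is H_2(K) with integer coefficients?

We work with the vertex ordering a < b < c < d < e. The simplices of K, each written with vertices in increasing order, are:

  0-simplices (5): a, b, c, d, e
  1-simplices (10): ab, ac, ad, ae, bc, bd, be, cd, ce, de
  2-simplices (10): abc, abd, abe, acd, ace, ade, bcd, bce, bde, cde
  3-simplices (5): abcd, abce, abde, acde, bcde

giving chain groups C_0 ≅ Z^5, C_1 ≅ Z^10, C_2 ≅ Z^10, C_3 ≅ Z^5.

Boundary ∂_1: C_1 → C_0 is given by ∂[p,q] = [q] − [p]. For instance
  ∂de = e − d.
The resulting 5×10 matrix has rank 4, and its Smith normal form has invariant factors (1,1,1,1).

∂_2: C_2 → C_1 sends each 2-simplex [p,q,r] to [q,r] − [p,r] + [p,q]. For instance
  ∂ace = ce − ae + ac,
  ∂ade = de − ae + ad.
This gives a 10×10 integer matrix of rank 6; reducing to Smith normal form yields diagonal entries (1,1,1,1,1,1).

Boundary ∂_3: C_3 → C_2 sends each 3-simplex σ to the alternating sum Σ_i (−1)^i (σ with its i-th vertex removed). For instance
  ∂abde = bde − ade + abe − abd,
  ∂acde = cde − ade + ace − acd.
The 10×5 boundary matrix has rank 4 and Smith normal form diag(1,1,1,1).

From H_k ≅ ker(∂_k) / im(∂_{k+1}) we obtain:

  H_2: rank ker ∂_2 − rank ∂_3 = (10 − 6) − 4 = 0, and the invariant factors of ∂_3 are all 1, so H_2 = 0.

H_2 ≅ 0.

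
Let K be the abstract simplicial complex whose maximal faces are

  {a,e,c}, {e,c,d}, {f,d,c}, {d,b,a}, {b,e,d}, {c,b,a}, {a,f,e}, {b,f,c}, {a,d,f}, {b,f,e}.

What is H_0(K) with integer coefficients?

Order the vertices as a < b < c < d < e < f. Listing each simplex with vertices in this order, K has dimension 2 with simplices:

  0-simplices (6): a, b, c, d, e, f
  1-simplices (15): ab, ac, ad, ae, af, bc, bd, be, bf, cd, ce, cf, de, df, ef
  2-simplices (10): abc, abd, ace, adf, aef, bcf, bde, bef, cde, cdf

Hence C_0 ≅ Z^6, C_1 ≅ Z^15, C_2 ≅ Z^10.

∂_1: C_1 → C_0 maps an edge to its endpoints' difference, ∂[p,q] = q − p.
As a 6×15 matrix over Z this has rank 5, with invariant factors (1,1,1,1,1).

∂_2: C_2 → C_1 acts by ∂[p,q,r] = [q,r] − [p,r] + [p,q]. For instance
  ∂cdf = df − cf + cd,
  ∂abc = bc − ac + ab.
The resulting 15×10 matrix has rank 10, and its Smith normal form has invariant factors (1,1,1,1,1,1,1,1,1,2).

Now H_k = ker ∂_k / im ∂_{k+1}, so:

  H_0: rank C_0 − rank ∂_1 = 6 − 5 = 1, and the invariant factors of ∂_1 are all 1, so H_0 = Z.

(K is a triangulation of the real projective plane RP^2.)

H_0 = Z.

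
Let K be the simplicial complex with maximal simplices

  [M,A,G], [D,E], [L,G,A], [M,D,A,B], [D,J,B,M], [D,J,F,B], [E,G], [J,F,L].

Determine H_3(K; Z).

Take the total order A < B < D < E < F < G < J < L < M on the vertex set. Then K (dimension 3) consists of the simplices:

  0-simplices (9): A, B, D, E, F, G, J, L, M
  1-simplices (20): AB, AD, AG, AL, AM, BD, BF, BJ, BM, DE, DF, DJ, DM, EG, FJ, FL, GL, GM, JL, JM
  2-simplices (13): ABD, ABM, ADM, AGL, AGM, BDF, BDJ, BDM, BFJ, BJM, DFJ, DJM, FJL
  3-simplices (3): ABDM, BDFJ, BDJM

Hence C_0 ≅ Z^9, C_1 ≅ Z^20, C_2 ≅ Z^13, C_3 ≅ Z^3.

Boundary ∂_1: C_1 → C_0 is given by ∂[p,q] = [q] − [p].
As a 9×20 matrix over Z this has rank 8, with invariant factors (1,1,1,1,1,1,1,1).

The boundary map ∂_2: C_2 → C_1 maps a triangle to the signed sum of its edges. For instance
  ∂BFJ = FJ − BJ + BF,
  ∂DFJ = FJ − DJ + DF.
This gives a 20×13 integer matrix of rank 10; reducing to Smith normal form yields diagonal entries (1,1,1,1,1,1,1,1,1,1).

∂_3: C_3 → C_2 sends each 3-simplex σ to the alternating sum Σ_i (−1)^i (σ with its i-th vertex removed). For instance
  ∂BDFJ = DFJ − BFJ + BDJ − BDF,
  ∂ABDM = BDM − ADM + ABM − ABD.
This gives a 13×3 integer matrix of rank 3; reducing to Smith normal form yields diagonal entries (1,1,1).

From H_k ≅ ker(∂_k) / im(∂_{k+1}) we obtain:

  H_3: rank ker ∂_3 − rank ∂_4 = (3 − 3) − 0 = 0, and there is no ∂_4, so H_3 = 0.

H_3 = 0.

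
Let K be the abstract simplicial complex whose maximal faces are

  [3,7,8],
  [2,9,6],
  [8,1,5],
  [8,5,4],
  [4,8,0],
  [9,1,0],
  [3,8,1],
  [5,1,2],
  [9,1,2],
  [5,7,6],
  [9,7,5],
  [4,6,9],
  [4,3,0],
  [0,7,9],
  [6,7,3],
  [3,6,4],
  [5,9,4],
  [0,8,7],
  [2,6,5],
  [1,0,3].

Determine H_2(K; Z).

Fix the vertex order 0 < 1 < 2 < 3 < 4 < 5 < 6 < 7 < 8 < 9 and write every simplex with vertices in increasing order. Then dim K = 2 and the simplices of K are:

  0-simplices (10): [0], [1], [2], [3], [4], [5], [6], [7], [8], [9]
  1-simplices (30): (30 of them)
  2-simplices (20): (20 of them)

so the chain groups are C_0 ≅ Z^10, C_1 ≅ Z^30, C_2 ≅ Z^20.

∂_1: C_1 → C_0 sends each edge [p,q] (with p < q) to q − p. For instance
  ∂[0,9] = [9] − [0].
The resulting 10×30 matrix has rank 9, and its Smith normal form has invariant factors (1,1,1,1,1,1,1,1,1).

The boundary map ∂_2: C_2 → C_1 sends each 2-simplex [p,q,r] to [q,r] − [p,r] + [p,q]. For instance
  ∂[0,1,9] = [1,9] − [0,9] + [0,1],
  ∂[4,5,9] = [5,9] − [4,9] + [4,5].
As a 30×20 matrix over Z this has rank 20, with invariant factors (1,1,1,1,1,1,1,1,1,1,1,1,1,1,1,1,1,1,1,2).

Computing H_k = (kernel of ∂_k) / (image of ∂_{k+1}):

  H_2: rank ker ∂_2 − rank ∂_3 = (20 − 20) − 0 = 0, and there is no ∂_3, so H_2 ≅ 0.

H_2 ≅ 0.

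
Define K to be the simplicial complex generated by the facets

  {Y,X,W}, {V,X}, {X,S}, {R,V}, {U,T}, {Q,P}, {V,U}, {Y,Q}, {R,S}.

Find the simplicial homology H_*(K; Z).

K has 10 vertices, 11 edges, 1 triangle.
rank ∂_0 = 0, rank ∂_1 = 9 ⇒ b_0 = 10 − 0 − 9 = 1; all invariant factors of ∂_1 are 1 so no torsion. So H_0 = Z.
rank ∂_1 = 9, rank ∂_2 = 1 ⇒ b_1 = 11 − 9 − 1 = 1; all invariant factors of ∂_2 are 1 so no torsion. So H_1 = Z.
rank ∂_2 = 1, rank ∂_3 = 0 ⇒ b_2 = 1 − 1 − 0 = 0. So H_2 = 0.

H_0 = Z,  H_1 = Z,  H_2 = 0.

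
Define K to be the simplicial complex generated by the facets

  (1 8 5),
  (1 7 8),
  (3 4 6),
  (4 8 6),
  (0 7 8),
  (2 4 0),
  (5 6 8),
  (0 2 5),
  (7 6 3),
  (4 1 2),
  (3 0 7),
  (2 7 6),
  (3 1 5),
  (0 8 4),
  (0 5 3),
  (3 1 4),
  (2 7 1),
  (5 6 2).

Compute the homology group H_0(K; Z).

We work with the vertex ordering 0 < 1 < 2 < 3 < 4 < 5 < 6 < 7 < 8. The simplices of K, each written with vertices in increasing order, are:

  0-simplices (9): [0], [1], [2], [3], [4], [5], [6], [7], [8]
  1-simplices (27): (27 of them)
  2-simplices (18): [0,2,4], [0,2,5], [0,3,5], [0,3,7], [0,4,8], [0,7,8], [1,2,4], [1,2,7], [1,3,4], [1,3,5], [1,5,8], [1,7,8], [2,5,6], [2,6,7], [3,4,6], [3,6,7], [4,6,8], [5,6,8]

so the chain groups are C_0 ≅ Z^9, C_1 ≅ Z^27, C_2 ≅ Z^18.

∂_1: C_1 → C_0 sends each edge [p,q] (with p < q) to q − p.
The 9×27 boundary matrix has rank 8 and Smith normal form diag(1,1,1,1,1,1,1,1).

∂_2: C_2 → C_1 acts by ∂[p,q,r] = [q,r] − [p,r] + [p,q]. For instance
  ∂[0,2,5] = [2,5] − [0,5] + [0,2],
  ∂[2,6,7] = [6,7] − [2,7] + [2,6].
The resulting 27×18 matrix has rank 17, and its Smith normal form has invariant factors (1,1,1,1,1,1,1,1,1,1,1,1,1,1,1,1,1).

Now H_k = ker ∂_k / im ∂_{k+1}, so:

  H_0: rank C_0 − rank ∂_1 = 9 − 8 = 1, and the invariant factors of ∂_1 are all 1, so H_0 ≅ Z.

H_0 = Z.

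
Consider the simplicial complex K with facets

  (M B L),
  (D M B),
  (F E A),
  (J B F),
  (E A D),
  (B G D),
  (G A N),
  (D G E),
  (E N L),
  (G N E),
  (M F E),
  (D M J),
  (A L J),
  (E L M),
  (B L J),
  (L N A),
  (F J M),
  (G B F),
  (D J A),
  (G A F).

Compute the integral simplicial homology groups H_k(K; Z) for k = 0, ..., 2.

Take the total order A < B < D < E < F < G < J < L < M < N on the vertex set. Then K (dimension 2) consists of the simplices:

  0-simplices (10): A, B, D, E, F, G, J, L, M, N
  1-simplices (30): AD, AE, AF, AG, AJ, AL, AN, BD, BF, BG, BJ, BL, BM, DE, DG, DJ, DM, EF, EG, EL, EM, EN, FG, FJ, FM, GN, JL, JM, LM, LN
  2-simplices (20): ADE, ADJ, AEF, AFG, AGN, AJL, ALN, BDG, BDM, BFG, BFJ, BJL, BLM, DEG, DJM, EFM, EGN, ELM, ELN, FJM

so the chain groups are C_0 ≅ Z^10, C_1 ≅ Z^30, C_2 ≅ Z^20.

The boundary map ∂_1: C_1 → C_0 sends each edge [p,q] (with p < q) to q − p.
The resulting 10×30 matrix has rank 9, and its Smith normal form has invariant factors (1,1,1,1,1,1,1,1,1).

∂_2: C_2 → C_1 acts by ∂[p,q,r] = [q,r] − [p,r] + [p,q]. For instance
  ∂ADJ = DJ − AJ + AD,
  ∂BFJ = FJ − BJ + BF.
The resulting 30×20 matrix has rank 20, and its Smith normal form has invariant factors (1,1,1,1,1,1,1,1,1,1,1,1,1,1,1,1,1,1,1,2).

From H_k ≅ ker(∂_k) / im(∂_{k+1}) we obtain:

  H_0: rank C_0 − rank ∂_1 = 10 − 9 = 1, and the invariant factors of ∂_1 are all 1, so H_0 ≅ Z.
  H_1: rank ker ∂_1 − rank ∂_2 = (30 − 9) − 20 = 1, and ∂_2 has invariant factor 2 > 1, so H_1 ≅ Z ⊕ Z/2.
  H_2: rank ker ∂_2 − rank ∂_3 = (20 − 20) − 0 = 0, and there is no ∂_3, so H_2 ≅ 0.

H_0 ≅ Z,  H_1 ≅ Z ⊕ Z/2,  H_2 = 0.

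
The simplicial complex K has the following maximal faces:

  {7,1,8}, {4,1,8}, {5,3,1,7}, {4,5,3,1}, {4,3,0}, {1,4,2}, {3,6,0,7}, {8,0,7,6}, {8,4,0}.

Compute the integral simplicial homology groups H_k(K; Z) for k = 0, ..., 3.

H_0 ≅ Z,  H_1 = 0,  H_2 ≅ Z,  H_3 = 0.

Fix the vertex order 0 < 1 < 2 < 3 < 4 < 5 < 6 < 7 < 8 and write every simplex with vertices in increasing order. Then dim K = 3 and the simplices of K are:

  0-simplices (9): [0], [1], [2], [3], [4], [5], [6], [7], [8]
  1-simplices (22): [0,3], [0,4], [0,6], [0,7], [0,8], [1,2], [1,3], [1,4], [1,5], [1,7], [1,8], [2,4], [3,4], [3,5], [3,6], [3,7], [4,5], [4,8], [5,7], [6,7], [6,8], [7,8]
  2-simplices (19): (19 of them)
  3-simplices (4): [0,3,6,7], [0,6,7,8], [1,3,4,5], [1,3,5,7]

Hence C_0 ≅ Z^9, C_1 ≅ Z^22, C_2 ≅ Z^19, C_3 ≅ Z^4.

The boundary map ∂_1: C_1 → C_0 is given by ∂[p,q] = [q] − [p].
The resulting 9×22 matrix has rank 8, and its Smith normal form has invariant factors (1,1,1,1,1,1,1,1).

The boundary map ∂_2: C_2 → C_1 sends each 2-simplex [p,q,r] to [q,r] − [p,r] + [p,q]. For instance
  ∂[0,4,8] = [4,8] − [0,8] + [0,4],
  ∂[0,3,7] = [3,7] − [0,7] + [0,3].
The 22×19 boundary matrix has rank 14 and Smith normal form diag(1,1,1,1,1,1,1,1,1,1,1,1,1,1).

∂_3: C_3 → C_2 sends each 3-simplex σ to the alternating sum Σ_i (−1)^i (σ with its i-th vertex removed). For instance
  ∂[0,3,6,7] = [3,6,7] − [0,6,7] + [0,3,7] − [0,3,6],
  ∂[1,3,4,5] = [3,4,5] − [1,4,5] + [1,3,5] − [1,3,4].
The 19×4 boundary matrix has rank 4 and Smith normal form diag(1,1,1,1).

Now H_k = ker ∂_k / im ∂_{k+1}, so:

  H_0: rank C_0 − rank ∂_1 = 9 − 8 = 1, and the invariant factors of ∂_1 are all 1, so H_0 = Z.
  H_1: rank ker ∂_1 − rank ∂_2 = (22 − 8) − 14 = 0, and the invariant factors of ∂_2 are all 1, so H_1 = 0.
  H_2: rank ker ∂_2 − rank ∂_3 = (19 − 14) − 4 = 1, and the invariant factors of ∂_3 are all 1, so H_2 = Z.
  H_3: rank ker ∂_3 − rank ∂_4 = (4 − 4) − 0 = 0, and there is no ∂_4, so H_3 = 0.

As a check, the Euler characteristic is 9 − 22 + 19 − 4 = 2, which agrees with 1 − 0 + 1 − 0 = 2.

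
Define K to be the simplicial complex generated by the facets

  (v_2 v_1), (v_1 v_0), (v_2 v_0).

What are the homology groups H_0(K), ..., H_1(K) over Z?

We work with the vertex ordering v_0 < v_1 < v_2. The simplices of K, each written with vertices in increasing order, are:

  0-simplices (3): [v_0], [v_1], [v_2]
  1-simplices (3): [v_0,v_1], [v_0,v_2], [v_1,v_2]

so the chain groups are C_0 ≅ Z^3, C_1 ≅ Z^3.

Boundary ∂_1: C_1 → C_0 sends each edge [p,q] (with p < q) to q − p.
The resulting 3×3 matrix has rank 2, and its Smith normal form has invariant factors (1,1).

Now H_k = ker ∂_k / im ∂_{k+1}, so:

  H_0: rank C_0 − rank ∂_1 = 3 − 2 = 1, and the invariant factors of ∂_1 are all 1, so H_0 ≅ Z.
  H_1: rank ker ∂_1 − rank ∂_2 = (3 − 2) − 0 = 1, and there is no ∂_2, so H_1 ≅ Z.

(K is a triangulation of the circle S^1.)

H_0 ≅ Z,  H_1 ≅ Z.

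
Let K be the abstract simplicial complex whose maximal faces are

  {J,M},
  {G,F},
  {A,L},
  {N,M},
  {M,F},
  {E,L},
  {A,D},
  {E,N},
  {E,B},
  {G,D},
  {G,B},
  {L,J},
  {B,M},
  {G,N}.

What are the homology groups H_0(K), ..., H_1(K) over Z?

Fix the vertex order A < B < D < E < F < G < J < L < M < N and write every simplex with vertices in increasing order. Then dim K = 1 and the simplices of K are:

  0-simplices (10): A, B, D, E, F, G, J, L, M, N
  1-simplices (14): AD, AL, BE, BG, BM, DG, EL, EN, FG, FM, GN, JL, JM, MN

Hence C_0 ≅ Z^10, C_1 ≅ Z^14.

The boundary map ∂_1: C_1 → C_0 sends each edge [p,q] (with p < q) to q − p.
The resulting 10×14 matrix has rank 9, and its Smith normal form has invariant factors (1,1,1,1,1,1,1,1,1).

From H_k ≅ ker(∂_k) / im(∂_{k+1}) we obtain:

  H_0: rank C_0 − rank ∂_1 = 10 − 9 = 1, and the invariant factors of ∂_1 are all 1, so H_0 = Z.
  H_1: rank ker ∂_1 − rank ∂_2 = (14 − 9) − 0 = 5, and there is no ∂_2, so H_1 = Z^5.

H_0 = Z,  H_1 = Z^5.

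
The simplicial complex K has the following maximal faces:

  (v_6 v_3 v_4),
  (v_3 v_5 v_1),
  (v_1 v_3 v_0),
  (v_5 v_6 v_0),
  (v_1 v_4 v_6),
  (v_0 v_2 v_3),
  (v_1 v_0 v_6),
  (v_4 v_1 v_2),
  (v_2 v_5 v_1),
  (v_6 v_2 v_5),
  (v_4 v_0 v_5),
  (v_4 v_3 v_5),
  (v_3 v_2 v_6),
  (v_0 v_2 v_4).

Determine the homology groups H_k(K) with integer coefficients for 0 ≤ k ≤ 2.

H_0 ≅ Z,  H_1 ≅ Z^2,  H_2 ≅ Z.

Take the total order v_0 < v_1 < v_2 < v_3 < v_4 < v_5 < v_6 on the vertex set. Then K (dimension 2) consists of the simplices:

  0-simplices (7): [v_0], [v_1], [v_2], [v_3], [v_4], [v_5], [v_6]
  1-simplices (21): (21 of them)
  2-simplices (14): (14 of them)

Hence C_0 ≅ Z^7, C_1 ≅ Z^21, C_2 ≅ Z^14.

∂_1: C_1 → C_0 sends each edge [p,q] (with p < q) to q − p. For instance
  ∂[v_1,v_5] = [v_5] − [v_1].
The resulting 7×21 matrix has rank 6, and its Smith normal form has invariant factors (1,1,1,1,1,1).

Boundary ∂_2: C_2 → C_1 sends each 2-simplex [p,q,r] to [q,r] − [p,r] + [p,q]. For instance
  ∂[v_0,v_4,v_5] = [v_4,v_5] − [v_0,v_5] + [v_0,v_4],
  ∂[v_1,v_2,v_5] = [v_2,v_5] − [v_1,v_5] + [v_1,v_2].
This gives a 21×14 integer matrix of rank 13; reducing to Smith normal form yields diagonal entries (1,1,1,1,1,1,1,1,1,1,1,1,1).

Now H_k = ker ∂_k / im ∂_{k+1}, so:

  H_0: rank C_0 − rank ∂_1 = 7 − 6 = 1, and the invariant factors of ∂_1 are all 1, so H_0 ≅ Z.
  H_1: rank ker ∂_1 − rank ∂_2 = (21 − 6) − 13 = 2, and the invariant factors of ∂_2 are all 1, so H_1 ≅ Z^2.
  H_2: rank ker ∂_2 − rank ∂_3 = (14 − 13) − 0 = 1, and there is no ∂_3, so H_2 ≅ Z.

As a check, the Euler characteristic is 7 − 21 + 14 = 0, which agrees with 1 − 2 + 1 = 0.
(K is a triangulation of the torus T^2.)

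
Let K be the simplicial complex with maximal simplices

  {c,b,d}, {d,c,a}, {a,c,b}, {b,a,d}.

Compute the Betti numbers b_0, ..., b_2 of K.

b_0 = 1, b_1 = 0, b_2 = 1.

Fix the vertex order a < b < c < d and write every simplex with vertices in increasing order. Then dim K = 2 and the simplices of K are:

  0-simplices (4): a, b, c, d
  1-simplices (6): ab, ac, ad, bc, bd, cd
  2-simplices (4): abc, abd, acd, bcd

giving chain groups C_0 ≅ Z^4, C_1 ≅ Z^6, C_2 ≅ Z^4.

∂_1: C_1 → C_0 sends each edge [p,q] (with p < q) to q − p. For instance
  ∂cd = d − c.
The 4×6 boundary matrix has rank 3 and Smith normal form diag(1,1,1).

The boundary map ∂_2: C_2 → C_1 sends each 2-simplex [p,q,r] to [q,r] − [p,r] + [p,q]. For instance
  ∂bcd = cd − bd + bc,
  ∂abd = bd − ad + ab.
As a 6×4 matrix over Z this has rank 3, with invariant factors (1,1,1).

Reading off H_k = ker ∂_k / im ∂_{k+1}:

  H_0: rank C_0 − rank ∂_1 = 4 − 3 = 1, and the invariant factors of ∂_1 are all 1, so H_0 ≅ Z.
  H_1: rank ker ∂_1 − rank ∂_2 = (6 − 3) − 3 = 0, and the invariant factors of ∂_2 are all 1, so H_1 ≅ 0.
  H_2: rank ker ∂_2 − rank ∂_3 = (4 − 3) − 0 = 1, and there is no ∂_3, so H_2 ≅ Z.

As a check, the Euler characteristic is 4 − 6 + 4 = 2, which agrees with 1 − 0 + 1 = 2.
(K is a triangulation of the 2-sphere S^2.)

Hence the Betti numbers are b_0 = 1, b_1 = 0, b_2 = 1.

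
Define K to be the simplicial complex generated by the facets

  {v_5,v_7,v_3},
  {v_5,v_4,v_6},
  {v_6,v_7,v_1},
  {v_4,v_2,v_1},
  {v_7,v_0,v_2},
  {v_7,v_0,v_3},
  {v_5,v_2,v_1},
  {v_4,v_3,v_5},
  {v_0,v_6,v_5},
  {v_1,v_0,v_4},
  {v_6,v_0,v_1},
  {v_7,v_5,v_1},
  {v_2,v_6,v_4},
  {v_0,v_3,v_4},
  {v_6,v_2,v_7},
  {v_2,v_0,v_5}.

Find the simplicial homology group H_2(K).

Order the vertices as v_0 < v_1 < v_2 < v_3 < v_4 < v_5 < v_6 < v_7. Listing each simplex with vertices in this order, K has dimension 2 with simplices:

  0-simplices (8): [v_0], [v_1], [v_2], [v_3], [v_4], [v_5], [v_6], [v_7]
  1-simplices (24): (24 of them)
  2-simplices (16): (16 of them)

Hence C_0 ≅ Z^8, C_1 ≅ Z^24, C_2 ≅ Z^16.

The boundary map ∂_1: C_1 → C_0 sends each edge [p,q] (with p < q) to q − p. For instance
  ∂[v_0,v_2] = [v_2] − [v_0].
The resulting 8×24 matrix has rank 7, and its Smith normal form has invariant factors (1,1,1,1,1,1,1).

∂_2: C_2 → C_1 sends each 2-simplex [p,q,r] to [q,r] − [p,r] + [p,q]. For instance
  ∂[v_0,v_3,v_4] = [v_3,v_4] − [v_0,v_4] + [v_0,v_3],
  ∂[v_2,v_4,v_6] = [v_4,v_6] − [v_2,v_6] + [v_2,v_4].
The 24×16 boundary matrix has rank 15 and Smith normal form diag(1,1,1,1,1,1,1,1,1,1,1,1,1,1,1).

Computing H_k = (kernel of ∂_k) / (image of ∂_{k+1}):

  H_2: rank ker ∂_2 − rank ∂_3 = (16 − 15) − 0 = 1, and there is no ∂_3, so H_2 = Z.

H_2 ≅ Z.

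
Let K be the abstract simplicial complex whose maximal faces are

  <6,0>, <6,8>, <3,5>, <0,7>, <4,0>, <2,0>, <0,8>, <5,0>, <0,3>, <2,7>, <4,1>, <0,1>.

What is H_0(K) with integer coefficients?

Take the total order 0 < 1 < 2 < 3 < 4 < 5 < 6 < 7 < 8 on the vertex set. Then K (dimension 1) consists of the simplices:

  0-simplices (9): [0], [1], [2], [3], [4], [5], [6], [7], [8]
  1-simplices (12): [0,1], [0,2], [0,3], [0,4], [0,5], [0,6], [0,7], [0,8], [1,4], [2,7], [3,5], [6,8]

Hence C_0 ≅ Z^9, C_1 ≅ Z^12.

Boundary ∂_1: C_1 → C_0 is given by ∂[p,q] = [q] − [p]. For instance
  ∂[0,8] = [8] − [0].
As a 9×12 matrix over Z this has rank 8, with invariant factors (1,1,1,1,1,1,1,1).

Computing H_k = (kernel of ∂_k) / (image of ∂_{k+1}):

  H_0: rank C_0 − rank ∂_1 = 9 − 8 = 1, and the invariant factors of ∂_1 are all 1, so H_0 = Z.

(K is a triangulation of a wedge of 4 circles.)

H_0 ≅ Z.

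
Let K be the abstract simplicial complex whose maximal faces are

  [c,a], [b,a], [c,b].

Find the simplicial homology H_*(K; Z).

Fix the vertex order a < b < c and write every simplex with vertices in increasing order. Then dim K = 1 and the simplices of K are:

  0-simplices (3): a, b, c
  1-simplices (3): ab, ac, bc

giving chain groups C_0 ≅ Z^3, C_1 ≅ Z^3.

Boundary ∂_1: C_1 → C_0 maps an edge to its endpoints' difference, ∂[p,q] = q − p. For instance
  ∂bc = c − b.
This gives a 3×3 integer matrix of rank 2; reducing to Smith normal form yields diagonal entries (1,1).

Reading off H_k = ker ∂_k / im ∂_{k+1}:

  H_0: rank C_0 − rank ∂_1 = 3 − 2 = 1, and the invariant factors of ∂_1 are all 1, so H_0 = Z.
  H_1: rank ker ∂_1 − rank ∂_2 = (3 − 2) − 0 = 1, and there is no ∂_2, so H_1 = Z.

As a check, the Euler characteristic is 3 − 3 = 0, which agrees with 1 − 1 = 0.
(K is a triangulation of the circle S^1.)

H_0 = Z,  H_1 = Z.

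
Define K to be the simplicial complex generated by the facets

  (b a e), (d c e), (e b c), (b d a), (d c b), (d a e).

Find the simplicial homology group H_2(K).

H_2 = Z.

K has 5 vertices, 9 edges, 6 triangles.
rank ∂_2 = 5, rank ∂_3 = 0 ⇒ b_2 = 6 − 5 − 0 = 1. So H_2 ≅ Z.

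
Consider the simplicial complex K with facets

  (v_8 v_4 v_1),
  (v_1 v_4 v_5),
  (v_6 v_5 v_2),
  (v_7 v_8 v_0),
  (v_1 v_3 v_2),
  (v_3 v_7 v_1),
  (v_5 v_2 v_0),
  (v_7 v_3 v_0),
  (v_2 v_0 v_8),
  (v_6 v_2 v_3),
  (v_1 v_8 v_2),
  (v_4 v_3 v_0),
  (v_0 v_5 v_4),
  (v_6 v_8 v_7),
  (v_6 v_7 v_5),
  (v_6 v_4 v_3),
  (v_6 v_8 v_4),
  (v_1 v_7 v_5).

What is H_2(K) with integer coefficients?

H_2 ≅ Z.

Take the total order v_0 < v_1 < v_2 < v_3 < v_4 < v_5 < v_6 < v_7 < v_8 on the vertex set. Then K (dimension 2) consists of the simplices:

  0-simplices (9): [v_0], [v_1], [v_2], [v_3], [v_4], [v_5], [v_6], [v_7], [v_8]
  1-simplices (27): (27 of them)
  2-simplices (18): (18 of them)

Hence C_0 ≅ Z^9, C_1 ≅ Z^27, C_2 ≅ Z^18.

The boundary map ∂_1: C_1 → C_0 is given by ∂[p,q] = [q] − [p]. For instance
  ∂[v_0,v_3] = [v_3] − [v_0].
The 9×27 boundary matrix has rank 8 and Smith normal form diag(1,1,1,1,1,1,1,1).

The boundary map ∂_2: C_2 → C_1 acts by ∂[p,q,r] = [q,r] − [p,r] + [p,q]. For instance
  ∂[v_0,v_2,v_5] = [v_2,v_5] − [v_0,v_5] + [v_0,v_2],
  ∂[v_5,v_6,v_7] = [v_6,v_7] − [v_5,v_7] + [v_5,v_6].
This gives a 27×18 integer matrix of rank 17; reducing to Smith normal form yields diagonal entries (1,1,1,1,1,1,1,1,1,1,1,1,1,1,1,1,1).

From H_k ≅ ker(∂_k) / im(∂_{k+1}) we obtain:

  H_2: rank ker ∂_2 − rank ∂_3 = (18 − 17) − 0 = 1, and there is no ∂_3, so H_2 = Z.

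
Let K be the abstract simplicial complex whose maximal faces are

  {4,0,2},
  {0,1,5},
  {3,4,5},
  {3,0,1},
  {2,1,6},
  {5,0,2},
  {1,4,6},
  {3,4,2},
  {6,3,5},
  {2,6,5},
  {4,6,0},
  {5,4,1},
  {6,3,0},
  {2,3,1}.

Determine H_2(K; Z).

H_2 ≅ Z.

Take the total order 0 < 1 < 2 < 3 < 4 < 5 < 6 on the vertex set. Then K (dimension 2) consists of the simplices:

  0-simplices (7): [0], [1], [2], [3], [4], [5], [6]
  1-simplices (21): [0,1], [0,2], [0,3], [0,4], [0,5], [0,6], [1,2], [1,3], [1,4], [1,5], [1,6], [2,3], [2,4], [2,5], [2,6], [3,4], [3,5], [3,6], [4,5], [4,6], [5,6]
  2-simplices (14): [0,1,3], [0,1,5], [0,2,4], [0,2,5], [0,3,6], [0,4,6], [1,2,3], [1,2,6], [1,4,5], [1,4,6], [2,3,4], [2,5,6], [3,4,5], [3,5,6]

giving chain groups C_0 ≅ Z^7, C_1 ≅ Z^21, C_2 ≅ Z^14.

The boundary map ∂_1: C_1 → C_0 sends each edge [p,q] (with p < q) to q − p. For instance
  ∂[3,5] = [5] − [3].
The resulting 7×21 matrix has rank 6, and its Smith normal form has invariant factors (1,1,1,1,1,1).

The boundary map ∂_2: C_2 → C_1 maps a triangle to the signed sum of its edges. For instance
  ∂[1,4,6] = [4,6] − [1,6] + [1,4],
  ∂[0,3,6] = [3,6] − [0,6] + [0,3].
The resulting 21×14 matrix has rank 13, and its Smith normal form has invariant factors (1,1,1,1,1,1,1,1,1,1,1,1,1).

Reading off H_k = ker ∂_k / im ∂_{k+1}:

  H_2: rank ker ∂_2 − rank ∂_3 = (14 − 13) − 0 = 1, and there is no ∂_3, so H_2 ≅ Z.

(K is a triangulation of the torus T^2.)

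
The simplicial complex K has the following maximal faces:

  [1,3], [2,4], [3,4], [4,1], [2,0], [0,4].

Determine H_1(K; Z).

K has 5 vertices, 6 edges.
rank ∂_1 = 4, rank ∂_2 = 0 ⇒ b_1 = 6 − 4 − 0 = 2. So H_1 ≅ Z^2.

H_1 = Z^2.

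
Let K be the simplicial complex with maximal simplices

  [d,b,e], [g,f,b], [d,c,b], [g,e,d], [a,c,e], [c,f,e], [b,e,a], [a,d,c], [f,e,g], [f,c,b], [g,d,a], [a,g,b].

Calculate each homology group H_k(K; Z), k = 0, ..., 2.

H_0 = Z,  H_1 = Z_2,  H_2 = 0.

Order the vertices as a < b < c < d < e < f < g. Listing each simplex with vertices in this order, K has dimension 2 with simplices:

  0-simplices (7): a, b, c, d, e, f, g
  1-simplices (18): ab, ac, ad, ae, ag, bc, bd, be, bf, bg, cd, ce, cf, de, dg, ef, eg, fg
  2-simplices (12): abe, abg, acd, ace, adg, bcd, bcf, bde, bfg, cef, deg, efg

Hence C_0 ≅ Z^7, C_1 ≅ Z^18, C_2 ≅ Z^12.

Boundary ∂_1: C_1 → C_0 sends each edge [p,q] (with p < q) to q − p. For instance
  ∂bg = g − b.
This gives a 7×18 integer matrix of rank 6; reducing to Smith normal form yields diagonal entries (1,1,1,1,1,1).

The boundary map ∂_2: C_2 → C_1 sends each 2-simplex [p,q,r] to [q,r] − [p,r] + [p,q]. For instance
  ∂adg = dg − ag + ad,
  ∂bcf = cf − bf + bc.
As a 18×12 matrix over Z this has rank 12, with invariant factors (1,1,1,1,1,1,1,1,1,1,1,2).

Reading off H_k = ker ∂_k / im ∂_{k+1}:

  H_0: rank C_0 − rank ∂_1 = 7 − 6 = 1, and the invariant factors of ∂_1 are all 1, so H_0 ≅ Z.
  H_1: rank ker ∂_1 − rank ∂_2 = (18 − 6) − 12 = 0, and ∂_2 has invariant factor 2 > 1, so H_1 ≅ Z_2.
  H_2: rank ker ∂_2 − rank ∂_3 = (12 − 12) − 0 = 0, and there is no ∂_3, so H_2 ≅ 0.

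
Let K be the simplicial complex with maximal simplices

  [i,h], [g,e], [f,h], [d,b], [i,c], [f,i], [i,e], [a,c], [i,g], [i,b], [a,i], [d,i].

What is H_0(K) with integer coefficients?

H_0 ≅ Z.

Order the vertices as a < b < c < d < e < f < g < h < i. Listing each simplex with vertices in this order, K has dimension 1 with simplices:

  0-simplices (9): a, b, c, d, e, f, g, h, i
  1-simplices (12): ac, ai, bd, bi, ci, di, eg, ei, fh, fi, gi, hi

so the chain groups are C_0 ≅ Z^9, C_1 ≅ Z^12.

Boundary ∂_1: C_1 → C_0 is given by ∂[p,q] = [q] − [p].
As a 9×12 matrix over Z this has rank 8, with invariant factors (1,1,1,1,1,1,1,1).

Now H_k = ker ∂_k / im ∂_{k+1}, so:

  H_0: rank C_0 − rank ∂_1 = 9 − 8 = 1, and the invariant factors of ∂_1 are all 1, so H_0 ≅ Z.

(K is a triangulation of a wedge of 4 circles.)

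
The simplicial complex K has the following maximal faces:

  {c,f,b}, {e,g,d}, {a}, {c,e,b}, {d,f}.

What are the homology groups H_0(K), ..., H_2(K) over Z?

Order the vertices as a < b < c < d < e < f < g. Listing each simplex with vertices in this order, K has dimension 2 with simplices:

  0-simplices (7): a, b, c, d, e, f, g
  1-simplices (9): bc, be, bf, ce, cf, de, df, dg, eg
  2-simplices (3): bce, bcf, deg

so the chain groups are C_0 ≅ Z^7, C_1 ≅ Z^9, C_2 ≅ Z^3.

Boundary ∂_1: C_1 → C_0 maps an edge to its endpoints' difference, ∂[p,q] = q − p. For instance
  ∂de = e − d.
The 7×9 boundary matrix has rank 5 and Smith normal form diag(1,1,1,1,1).

∂_2: C_2 → C_1 acts by ∂[p,q,r] = [q,r] − [p,r] + [p,q]. For instance
  ∂bce = ce − be + bc,
  ∂bcf = cf − bf + bc.
The 9×3 boundary matrix has rank 3 and Smith normal form diag(1,1,1).

Reading off H_k = ker ∂_k / im ∂_{k+1}:

  H_0: rank C_0 − rank ∂_1 = 7 − 5 = 2, and the invariant factors of ∂_1 are all 1, so H_0 = Z^2.
  H_1: rank ker ∂_1 − rank ∂_2 = (9 − 5) − 3 = 1, and the invariant factors of ∂_2 are all 1, so H_1 = Z.
  H_2: rank ker ∂_2 − rank ∂_3 = (3 − 3) − 0 = 0, and there is no ∂_3, so H_2 = 0.

H_0 = Z^2,  H_1 = Z,  H_2 = 0.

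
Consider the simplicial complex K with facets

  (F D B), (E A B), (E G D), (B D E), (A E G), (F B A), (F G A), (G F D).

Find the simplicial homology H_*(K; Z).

H_0 ≅ Z,  H_1 = 0,  H_2 ≅ Z.

Take the total order A < B < D < E < F < G on the vertex set. Then K (dimension 2) consists of the simplices:

  0-simplices (6): A, B, D, E, F, G
  1-simplices (12): AB, AE, AF, AG, BD, BE, BF, DE, DF, DG, EG, FG
  2-simplices (8): ABE, ABF, AEG, AFG, BDE, BDF, DEG, DFG

giving chain groups C_0 ≅ Z^6, C_1 ≅ Z^12, C_2 ≅ Z^8.

Boundary ∂_1: C_1 → C_0 sends each edge [p,q] (with p < q) to q − p.
The 6×12 boundary matrix has rank 5 and Smith normal form diag(1,1,1,1,1).

∂_2: C_2 → C_1 sends each 2-simplex [p,q,r] to [q,r] − [p,r] + [p,q]. For instance
  ∂AEG = EG − AG + AE,
  ∂ABF = BF − AF + AB.
As a 12×8 matrix over Z this has rank 7, with invariant factors (1,1,1,1,1,1,1).

Now H_k = ker ∂_k / im ∂_{k+1}, so:

  H_0: rank C_0 − rank ∂_1 = 6 − 5 = 1, and the invariant factors of ∂_1 are all 1, so H_0 = Z.
  H_1: rank ker ∂_1 − rank ∂_2 = (12 − 5) − 7 = 0, and the invariant factors of ∂_2 are all 1, so H_1 = 0.
  H_2: rank ker ∂_2 − rank ∂_3 = (8 − 7) − 0 = 1, and there is no ∂_3, so H_2 = Z.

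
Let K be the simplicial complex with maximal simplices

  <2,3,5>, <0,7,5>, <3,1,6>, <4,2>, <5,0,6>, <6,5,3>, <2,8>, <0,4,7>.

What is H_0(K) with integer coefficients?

H_0 = Z.

Order the vertices as 0 < 1 < 2 < 3 < 4 < 5 < 6 < 7 < 8. Listing each simplex with vertices in this order, K has dimension 2 with simplices:

  0-simplices (9): [0], [1], [2], [3], [4], [5], [6], [7], [8]
  1-simplices (15): [0,4], [0,5], [0,6], [0,7], [1,3], [1,6], [2,3], [2,4], [2,5], [2,8], [3,5], [3,6], [4,7], [5,6], [5,7]
  2-simplices (6): [0,4,7], [0,5,6], [0,5,7], [1,3,6], [2,3,5], [3,5,6]

Hence C_0 ≅ Z^9, C_1 ≅ Z^15, C_2 ≅ Z^6.

∂_1: C_1 → C_0 is given by ∂[p,q] = [q] − [p].
This gives a 9×15 integer matrix of rank 8; reducing to Smith normal form yields diagonal entries (1,1,1,1,1,1,1,1).

∂_2: C_2 → C_1 sends each 2-simplex [p,q,r] to [q,r] − [p,r] + [p,q]. For instance
  ∂[1,3,6] = [3,6] − [1,6] + [1,3],
  ∂[0,5,7] = [5,7] − [0,7] + [0,5].
This gives a 15×6 integer matrix of rank 6; reducing to Smith normal form yields diagonal entries (1,1,1,1,1,1).

Reading off H_k = ker ∂_k / im ∂_{k+1}:

  H_0: rank C_0 − rank ∂_1 = 9 − 8 = 1, and the invariant factors of ∂_1 are all 1, so H_0 = Z.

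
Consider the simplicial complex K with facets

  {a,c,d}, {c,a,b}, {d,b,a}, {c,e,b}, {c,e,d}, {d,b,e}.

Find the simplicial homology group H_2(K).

H_2 = Z.

Fix the vertex order a < b < c < d < e and write every simplex with vertices in increasing order. Then dim K = 2 and the simplices of K are:

  0-simplices (5): a, b, c, d, e
  1-simplices (9): ab, ac, ad, bc, bd, be, cd, ce, de
  2-simplices (6): abc, abd, acd, bce, bde, cde

so the chain groups are C_0 ≅ Z^5, C_1 ≅ Z^9, C_2 ≅ Z^6.

∂_1: C_1 → C_0 is given by ∂[p,q] = [q] − [p].
This gives a 5×9 integer matrix of rank 4; reducing to Smith normal form yields diagonal entries (1,1,1,1).

∂_2: C_2 → C_1 sends each 2-simplex [p,q,r] to [q,r] − [p,r] + [p,q]. For instance
  ∂bde = de − be + bd,
  ∂abd = bd − ad + ab.
As a 9×6 matrix over Z this has rank 5, with invariant factors (1,1,1,1,1).

Now H_k = ker ∂_k / im ∂_{k+1}, so:

  H_2: rank ker ∂_2 − rank ∂_3 = (6 − 5) − 0 = 1, and there is no ∂_3, so H_2 = Z.

(K is a triangulation of the 2-sphere S^2.)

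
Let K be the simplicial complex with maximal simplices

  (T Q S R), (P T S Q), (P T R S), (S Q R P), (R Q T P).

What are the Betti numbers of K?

Order the vertices as P < Q < R < S < T. Listing each simplex with vertices in this order, K has dimension 3 with simplices:

  0-simplices (5): P, Q, R, S, T
  1-simplices (10): PQ, PR, PS, PT, QR, QS, QT, RS, RT, ST
  2-simplices (10): PQR, PQS, PQT, PRS, PRT, PST, QRS, QRT, QST, RST
  3-simplices (5): PQRS, PQRT, PQST, PRST, QRST

Hence C_0 ≅ Z^5, C_1 ≅ Z^10, C_2 ≅ Z^10, C_3 ≅ Z^5.

The boundary map ∂_1: C_1 → C_0 sends each edge [p,q] (with p < q) to q − p. For instance
  ∂PT = T − P.
The 5×10 boundary matrix has rank 4 and Smith normal form diag(1,1,1,1).

The boundary map ∂_2: C_2 → C_1 acts by ∂[p,q,r] = [q,r] − [p,r] + [p,q]. For instance
  ∂RST = ST − RT + RS,
  ∂PQR = QR − PR + PQ.
The resulting 10×10 matrix has rank 6, and its Smith normal form has invariant factors (1,1,1,1,1,1).

Boundary ∂_3: C_3 → C_2 sends each 3-simplex σ to the alternating sum Σ_i (−1)^i (σ with its i-th vertex removed). For instance
  ∂PRST = RST − PST + PRT − PRS,
  ∂QRST = RST − QST + QRT − QRS.
The 10×5 boundary matrix has rank 4 and Smith normal form diag(1,1,1,1).

From H_k ≅ ker(∂_k) / im(∂_{k+1}) we obtain:

  H_0: rank C_0 − rank ∂_1 = 5 − 4 = 1, and the invariant factors of ∂_1 are all 1, so H_0 ≅ Z.
  H_1: rank ker ∂_1 − rank ∂_2 = (10 − 4) − 6 = 0, and the invariant factors of ∂_2 are all 1, so H_1 ≅ 0.
  H_2: rank ker ∂_2 − rank ∂_3 = (10 − 6) − 4 = 0, and the invariant factors of ∂_3 are all 1, so H_2 ≅ 0.
  H_3: rank ker ∂_3 − rank ∂_4 = (5 − 4) − 0 = 1, and there is no ∂_4, so H_3 ≅ Z.

As a check, the Euler characteristic is 5 − 10 + 10 − 5 = 0, which agrees with 1 − 0 + 0 − 1 = 0.

Hence the Betti numbers are b_0 = 1, b_1 = 0, b_2 = 0, b_3 = 1.

b_0 = 1, b_1 = 0, b_2 = 0, b_3 = 1.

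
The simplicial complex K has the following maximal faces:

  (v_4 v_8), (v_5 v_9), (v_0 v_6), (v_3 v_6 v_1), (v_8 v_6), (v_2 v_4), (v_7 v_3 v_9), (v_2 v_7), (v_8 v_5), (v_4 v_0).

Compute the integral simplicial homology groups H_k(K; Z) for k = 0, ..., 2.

H_0 ≅ Z,  H_1 ≅ Z^3,  H_2 = 0.

Fix the vertex order v_0 < v_1 < v_2 < v_3 < v_4 < v_5 < v_6 < v_7 < v_8 < v_9 and write every simplex with vertices in increasing order. Then dim K = 2 and the simplices of K are:

  0-simplices (10): [v_0], [v_1], [v_2], [v_3], [v_4], [v_5], [v_6], [v_7], [v_8], [v_9]
  1-simplices (14): [v_0,v_4], [v_0,v_6], [v_1,v_3], [v_1,v_6], [v_2,v_4], [v_2,v_7], [v_3,v_6], [v_3,v_7], [v_3,v_9], [v_4,v_8], [v_5,v_8], [v_5,v_9], [v_6,v_8], [v_7,v_9]
  2-simplices (2): [v_1,v_3,v_6], [v_3,v_7,v_9]

so the chain groups are C_0 ≅ Z^10, C_1 ≅ Z^14, C_2 ≅ Z^2.

Boundary ∂_1: C_1 → C_0 sends each edge [p,q] (with p < q) to q − p.
This gives a 10×14 integer matrix of rank 9; reducing to Smith normal form yields diagonal entries (1,1,1,1,1,1,1,1,1).

∂_2: C_2 → C_1 acts by ∂[p,q,r] = [q,r] − [p,r] + [p,q]. For instance
  ∂[v_3,v_7,v_9] = [v_7,v_9] − [v_3,v_9] + [v_3,v_7],
  ∂[v_1,v_3,v_6] = [v_3,v_6] − [v_1,v_6] + [v_1,v_3].
This gives a 14×2 integer matrix of rank 2; reducing to Smith normal form yields diagonal entries (1,1).

Computing H_k = (kernel of ∂_k) / (image of ∂_{k+1}):

  H_0: rank C_0 − rank ∂_1 = 10 − 9 = 1, and the invariant factors of ∂_1 are all 1, so H_0 = Z.
  H_1: rank ker ∂_1 − rank ∂_2 = (14 − 9) − 2 = 3, and the invariant factors of ∂_2 are all 1, so H_1 = Z^3.
  H_2: rank ker ∂_2 − rank ∂_3 = (2 − 2) − 0 = 0, and there is no ∂_3, so H_2 = 0.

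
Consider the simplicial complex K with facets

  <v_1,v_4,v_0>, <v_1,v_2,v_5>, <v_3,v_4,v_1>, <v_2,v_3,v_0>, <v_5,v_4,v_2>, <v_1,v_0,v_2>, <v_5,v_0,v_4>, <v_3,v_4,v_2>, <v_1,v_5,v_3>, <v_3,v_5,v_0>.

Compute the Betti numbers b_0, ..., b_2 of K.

Take the total order v_0 < v_1 < v_2 < v_3 < v_4 < v_5 on the vertex set. Then K (dimension 2) consists of the simplices:

  0-simplices (6): [v_0], [v_1], [v_2], [v_3], [v_4], [v_5]
  1-simplices (15): (15 of them)
  2-simplices (10): [v_0,v_1,v_2], [v_0,v_1,v_4], [v_0,v_2,v_3], [v_0,v_3,v_5], [v_0,v_4,v_5], [v_1,v_2,v_5], [v_1,v_3,v_4], [v_1,v_3,v_5], [v_2,v_3,v_4], [v_2,v_4,v_5]

giving chain groups C_0 ≅ Z^6, C_1 ≅ Z^15, C_2 ≅ Z^10.

The boundary map ∂_1: C_1 → C_0 sends each edge [p,q] (with p < q) to q − p.
As a 6×15 matrix over Z this has rank 5, with invariant factors (1,1,1,1,1).

The boundary map ∂_2: C_2 → C_1 sends each 2-simplex [p,q,r] to [q,r] − [p,r] + [p,q]. For instance
  ∂[v_0,v_1,v_2] = [v_1,v_2] − [v_0,v_2] + [v_0,v_1],
  ∂[v_2,v_4,v_5] = [v_4,v_5] − [v_2,v_5] + [v_2,v_4].
As a 15×10 matrix over Z this has rank 10, with invariant factors (1,1,1,1,1,1,1,1,1,2).

Reading off H_k = ker ∂_k / im ∂_{k+1}:

  H_0: rank C_0 − rank ∂_1 = 6 − 5 = 1, and the invariant factors of ∂_1 are all 1, so H_0 ≅ Z.
  H_1: rank ker ∂_1 − rank ∂_2 = (15 − 5) − 10 = 0, and ∂_2 has invariant factor 2 > 1, so H_1 ≅ Z/2Z.
  H_2: rank ker ∂_2 − rank ∂_3 = (10 − 10) − 0 = 0, and there is no ∂_3, so H_2 ≅ 0.

As a check, the Euler characteristic is 6 − 15 + 10 = 1, which agrees with 1 − 0 + 0 = 1.

Hence the Betti numbers are b_0 = 1, b_1 = 0, b_2 = 0.

b_0 = 1, b_1 = 0, b_2 = 0.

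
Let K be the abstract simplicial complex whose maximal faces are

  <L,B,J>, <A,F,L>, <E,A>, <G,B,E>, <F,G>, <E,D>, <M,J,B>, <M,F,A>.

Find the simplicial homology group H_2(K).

H_2 = 0.

Fix the vertex order A < B < D < E < F < G < J < L < M and write every simplex with vertices in increasing order. Then dim K = 2 and the simplices of K are:

  0-simplices (9): A, B, D, E, F, G, J, L, M
  1-simplices (16): AE, AF, AL, AM, BE, BG, BJ, BL, BM, DE, EG, FG, FL, FM, JL, JM
  2-simplices (5): AFL, AFM, BEG, BJL, BJM

so the chain groups are C_0 ≅ Z^9, C_1 ≅ Z^16, C_2 ≅ Z^5.

Boundary ∂_1: C_1 → C_0 is given by ∂[p,q] = [q] − [p].
The 9×16 boundary matrix has rank 8 and Smith normal form diag(1,1,1,1,1,1,1,1).

Boundary ∂_2: C_2 → C_1 acts by ∂[p,q,r] = [q,r] − [p,r] + [p,q]. For instance
  ∂BEG = EG − BG + BE,
  ∂BJM = JM − BM + BJ.
This gives a 16×5 integer matrix of rank 5; reducing to Smith normal form yields diagonal entries (1,1,1,1,1).

From H_k ≅ ker(∂_k) / im(∂_{k+1}) we obtain:

  H_2: rank ker ∂_2 − rank ∂_3 = (5 − 5) − 0 = 0, and there is no ∂_3, so H_2 = 0.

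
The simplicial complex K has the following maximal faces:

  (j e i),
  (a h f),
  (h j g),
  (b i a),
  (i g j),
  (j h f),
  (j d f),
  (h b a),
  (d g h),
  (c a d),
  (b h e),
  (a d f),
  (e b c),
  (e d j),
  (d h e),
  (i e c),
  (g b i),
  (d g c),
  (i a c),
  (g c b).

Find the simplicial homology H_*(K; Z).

Fix the vertex order a < b < c < d < e < f < g < h < i < j and write every simplex with vertices in increasing order. Then dim K = 2 and the simplices of K are:

  0-simplices (10): a, b, c, d, e, f, g, h, i, j
  1-simplices (30): ab, ac, ad, af, ah, ai, bc, be, bg, bh, bi, cd, ce, cg, ci, de, df, dg, dh, dj, eh, ei, ej, fh, fj, gh, gi, gj, hj, ij
  2-simplices (20): abh, abi, acd, aci, adf, afh, bce, bcg, beh, bgi, cdg, cei, deh, dej, dfj, dgh, eij, fhj, ghj, gij

giving chain groups C_0 ≅ Z^10, C_1 ≅ Z^30, C_2 ≅ Z^20.

Boundary ∂_1: C_1 → C_0 maps an edge to its endpoints' difference, ∂[p,q] = q − p.
The resulting 10×30 matrix has rank 9, and its Smith normal form has invariant factors (1,1,1,1,1,1,1,1,1).

The boundary map ∂_2: C_2 → C_1 maps a triangle to the signed sum of its edges. For instance
  ∂gij = ij − gj + gi,
  ∂acd = cd − ad + ac.
The resulting 30×20 matrix has rank 20, and its Smith normal form has invariant factors (1,1,1,1,1,1,1,1,1,1,1,1,1,1,1,1,1,1,1,2).

Reading off H_k = ker ∂_k / im ∂_{k+1}:

  H_0: rank C_0 − rank ∂_1 = 10 − 9 = 1, and the invariant factors of ∂_1 are all 1, so H_0 ≅ Z.
  H_1: rank ker ∂_1 − rank ∂_2 = (30 − 9) − 20 = 1, and ∂_2 has invariant factor 2 > 1, so H_1 ≅ Z ⊕ Z/2.
  H_2: rank ker ∂_2 − rank ∂_3 = (20 − 20) − 0 = 0, and there is no ∂_3, so H_2 ≅ 0.

(K is a triangulation of the Klein bottle.)

H_0 = Z,  H_1 = Z ⊕ Z/2,  H_2 = 0.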